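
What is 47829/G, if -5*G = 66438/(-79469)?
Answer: 6334871335/22146 ≈ 2.8605e+5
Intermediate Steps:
G = 66438/397345 (G = -66438/(5*(-79469)) = -66438*(-1)/(5*79469) = -⅕*(-66438/79469) = 66438/397345 ≈ 0.16720)
47829/G = 47829/(66438/397345) = 47829*(397345/66438) = 6334871335/22146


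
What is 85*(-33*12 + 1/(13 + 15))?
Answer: -942395/28 ≈ -33657.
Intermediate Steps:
85*(-33*12 + 1/(13 + 15)) = 85*(-396 + 1/28) = 85*(-11087/28) = -942395/28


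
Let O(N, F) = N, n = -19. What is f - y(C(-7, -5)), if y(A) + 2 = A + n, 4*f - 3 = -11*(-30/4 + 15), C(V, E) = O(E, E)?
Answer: 49/8 ≈ 6.1250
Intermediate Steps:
C(V, E) = E
f = -159/8 (f = 3/4 + (-11*(-30/4 + 15))/4 = 3/4 + (-11*(-30*1/4 + 15))/4 = 3/4 + (-11*(-15/2 + 15))/4 = 3/4 + (-11*15/2)/4 = 3/4 + (1/4)*(-165/2) = 3/4 - 165/8 = -159/8 ≈ -19.875)
y(A) = -21 + A (y(A) = -2 + (A - 19) = -2 + (-19 + A) = -21 + A)
f - y(C(-7, -5)) = -159/8 - (-21 - 5) = -159/8 - 1*(-26) = -159/8 + 26 = 49/8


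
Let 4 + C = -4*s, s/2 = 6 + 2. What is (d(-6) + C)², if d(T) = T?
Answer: 5476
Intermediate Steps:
s = 16 (s = 2*(6 + 2) = 2*8 = 16)
C = -68 (C = -4 - 4*16 = -4 - 64 = -68)
(d(-6) + C)² = (-6 - 68)² = (-74)² = 5476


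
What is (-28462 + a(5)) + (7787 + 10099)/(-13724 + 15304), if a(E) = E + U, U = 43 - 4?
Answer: -22441277/790 ≈ -28407.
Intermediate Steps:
U = 39
a(E) = 39 + E (a(E) = E + 39 = 39 + E)
(-28462 + a(5)) + (7787 + 10099)/(-13724 + 15304) = (-28462 + (39 + 5)) + (7787 + 10099)/(-13724 + 15304) = (-28462 + 44) + 17886/1580 = -28418 + 17886*(1/1580) = -28418 + 8943/790 = -22441277/790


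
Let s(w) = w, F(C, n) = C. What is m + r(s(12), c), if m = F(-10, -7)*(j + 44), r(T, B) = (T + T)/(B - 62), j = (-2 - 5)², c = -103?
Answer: -51158/55 ≈ -930.15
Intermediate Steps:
j = 49 (j = (-7)² = 49)
r(T, B) = 2*T/(-62 + B) (r(T, B) = (2*T)/(-62 + B) = 2*T/(-62 + B))
m = -930 (m = -10*(49 + 44) = -10*93 = -930)
m + r(s(12), c) = -930 + 2*12/(-62 - 103) = -930 + 2*12/(-165) = -930 + 2*12*(-1/165) = -930 - 8/55 = -51158/55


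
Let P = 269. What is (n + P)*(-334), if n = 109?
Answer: -126252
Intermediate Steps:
(n + P)*(-334) = (109 + 269)*(-334) = 378*(-334) = -126252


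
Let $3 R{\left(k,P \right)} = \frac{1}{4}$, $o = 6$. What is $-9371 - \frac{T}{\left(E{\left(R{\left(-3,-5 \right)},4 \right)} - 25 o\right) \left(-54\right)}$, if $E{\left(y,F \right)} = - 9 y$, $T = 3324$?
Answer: $- \frac{50858633}{5427} \approx -9371.4$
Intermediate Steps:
$R{\left(k,P \right)} = \frac{1}{12}$ ($R{\left(k,P \right)} = \frac{1}{3 \cdot 4} = \frac{1}{3} \cdot \frac{1}{4} = \frac{1}{12}$)
$-9371 - \frac{T}{\left(E{\left(R{\left(-3,-5 \right)},4 \right)} - 25 o\right) \left(-54\right)} = -9371 - \frac{3324}{\left(\left(-9\right) \frac{1}{12} - 150\right) \left(-54\right)} = -9371 - \frac{3324}{\left(- \frac{3}{4} - 150\right) \left(-54\right)} = -9371 - \frac{3324}{\left(- \frac{603}{4}\right) \left(-54\right)} = -9371 - \frac{3324}{\frac{16281}{2}} = -9371 - 3324 \cdot \frac{2}{16281} = -9371 - \frac{2216}{5427} = - \frac{50858633}{5427}$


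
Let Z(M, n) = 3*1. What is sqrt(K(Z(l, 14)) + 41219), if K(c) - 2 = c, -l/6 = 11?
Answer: 2*sqrt(10306) ≈ 203.04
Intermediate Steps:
l = -66 (l = -6*11 = -66)
Z(M, n) = 3
K(c) = 2 + c
sqrt(K(Z(l, 14)) + 41219) = sqrt((2 + 3) + 41219) = sqrt(5 + 41219) = sqrt(41224) = 2*sqrt(10306)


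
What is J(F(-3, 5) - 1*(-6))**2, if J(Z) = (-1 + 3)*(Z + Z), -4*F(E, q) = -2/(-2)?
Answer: 529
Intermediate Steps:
F(E, q) = -1/4 (F(E, q) = -(-2)/(4*(-2)) = -(-1)*(-2)/8 = -1/4*1 = -1/4)
J(Z) = 4*Z (J(Z) = 2*(2*Z) = 4*Z)
J(F(-3, 5) - 1*(-6))**2 = (4*(-1/4 - 1*(-6)))**2 = (4*(-1/4 + 6))**2 = (4*(23/4))**2 = 23**2 = 529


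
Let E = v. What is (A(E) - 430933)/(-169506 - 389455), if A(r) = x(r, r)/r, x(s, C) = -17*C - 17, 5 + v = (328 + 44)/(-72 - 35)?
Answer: 390869831/506977627 ≈ 0.77098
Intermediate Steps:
v = -907/107 (v = -5 + (328 + 44)/(-72 - 35) = -5 + 372/(-107) = -5 + 372*(-1/107) = -5 - 372/107 = -907/107 ≈ -8.4766)
x(s, C) = -17 - 17*C
E = -907/107 ≈ -8.4766
A(r) = (-17 - 17*r)/r
(A(E) - 430933)/(-169506 - 389455) = ((-17 - 17/(-907/107)) - 430933)/(-169506 - 389455) = ((-17 - 17*(-107/907)) - 430933)/(-558961) = ((-17 + 1819/907) - 430933)*(-1/558961) = (-13600/907 - 430933)*(-1/558961) = -390869831/907*(-1/558961) = 390869831/506977627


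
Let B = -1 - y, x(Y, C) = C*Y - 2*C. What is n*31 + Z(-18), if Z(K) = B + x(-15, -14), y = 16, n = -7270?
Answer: -225149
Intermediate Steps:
x(Y, C) = -2*C + C*Y
B = -17 (B = -1 - 1*16 = -1 - 16 = -17)
Z(K) = 221 (Z(K) = -17 - 14*(-2 - 15) = -17 - 14*(-17) = -17 + 238 = 221)
n*31 + Z(-18) = -7270*31 + 221 = -225370 + 221 = -225149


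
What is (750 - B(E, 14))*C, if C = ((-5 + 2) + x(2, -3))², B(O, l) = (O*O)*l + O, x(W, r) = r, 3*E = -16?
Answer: 12856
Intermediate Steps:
E = -16/3 (E = (⅓)*(-16) = -16/3 ≈ -5.3333)
B(O, l) = O + l*O² (B(O, l) = O²*l + O = l*O² + O = O + l*O²)
C = 36 (C = ((-5 + 2) - 3)² = (-3 - 3)² = (-6)² = 36)
(750 - B(E, 14))*C = (750 - (-16)*(1 - 16/3*14)/3)*36 = (750 - (-16)*(1 - 224/3)/3)*36 = (750 - (-16)*(-221)/(3*3))*36 = (750 - 1*3536/9)*36 = (750 - 3536/9)*36 = (3214/9)*36 = 12856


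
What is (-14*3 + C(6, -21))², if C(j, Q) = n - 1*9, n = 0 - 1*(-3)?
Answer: 2304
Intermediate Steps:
n = 3 (n = 0 + 3 = 3)
C(j, Q) = -6 (C(j, Q) = 3 - 1*9 = 3 - 9 = -6)
(-14*3 + C(6, -21))² = (-14*3 - 6)² = (-42 - 6)² = (-48)² = 2304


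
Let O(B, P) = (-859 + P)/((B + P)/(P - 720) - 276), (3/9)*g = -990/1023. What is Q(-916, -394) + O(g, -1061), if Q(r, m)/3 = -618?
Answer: -432069810/233927 ≈ -1847.0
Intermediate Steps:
g = -90/31 (g = 3*(-990/1023) = 3*(-990*1/1023) = 3*(-30/31) = -90/31 ≈ -2.9032)
Q(r, m) = -1854 (Q(r, m) = 3*(-618) = -1854)
O(B, P) = (-859 + P)/(-276 + (B + P)/(-720 + P)) (O(B, P) = (-859 + P)/((B + P)/(-720 + P) - 276) = (-859 + P)/(-276 + (B + P)/(-720 + P)))
Q(-916, -394) + O(g, -1061) = -1854 + (618480 + (-1061)**2 - 1579*(-1061))/(198720 - 90/31 - 275*(-1061)) = -1854 + (618480 + 1125721 + 1675319)/(198720 - 90/31 + 291775) = -1854 + 3419520/(15205255/31) = -1854 + (31/15205255)*3419520 = -1854 + 1630848/233927 = -432069810/233927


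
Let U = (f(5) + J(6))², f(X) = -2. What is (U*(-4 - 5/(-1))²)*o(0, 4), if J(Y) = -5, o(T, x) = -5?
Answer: -245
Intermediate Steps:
U = 49 (U = (-2 - 5)² = (-7)² = 49)
(U*(-4 - 5/(-1))²)*o(0, 4) = (49*(-4 - 5/(-1))²)*(-5) = (49*(-4 - 5*(-1))²)*(-5) = (49*(-4 + 5)²)*(-5) = (49*1²)*(-5) = (49*1)*(-5) = 49*(-5) = -245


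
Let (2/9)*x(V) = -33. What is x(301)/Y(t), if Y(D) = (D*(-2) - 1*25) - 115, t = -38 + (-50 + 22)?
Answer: 297/16 ≈ 18.563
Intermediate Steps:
x(V) = -297/2 (x(V) = (9/2)*(-33) = -297/2)
t = -66 (t = -38 - 28 = -66)
Y(D) = -140 - 2*D (Y(D) = (-2*D - 25) - 115 = (-25 - 2*D) - 115 = -140 - 2*D)
x(301)/Y(t) = -297/(2*(-140 - 2*(-66))) = -297/(2*(-140 + 132)) = -297/2/(-8) = -297/2*(-⅛) = 297/16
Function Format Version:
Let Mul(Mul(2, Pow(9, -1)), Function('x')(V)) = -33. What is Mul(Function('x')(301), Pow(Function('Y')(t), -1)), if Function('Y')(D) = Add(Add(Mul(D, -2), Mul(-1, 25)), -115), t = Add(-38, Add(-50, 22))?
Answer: Rational(297, 16) ≈ 18.563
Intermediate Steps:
Function('x')(V) = Rational(-297, 2) (Function('x')(V) = Mul(Rational(9, 2), -33) = Rational(-297, 2))
t = -66 (t = Add(-38, -28) = -66)
Function('Y')(D) = Add(-140, Mul(-2, D)) (Function('Y')(D) = Add(Add(Mul(-2, D), -25), -115) = Add(Add(-25, Mul(-2, D)), -115) = Add(-140, Mul(-2, D)))
Mul(Function('x')(301), Pow(Function('Y')(t), -1)) = Mul(Rational(-297, 2), Pow(Add(-140, Mul(-2, -66)), -1)) = Mul(Rational(-297, 2), Pow(Add(-140, 132), -1)) = Mul(Rational(-297, 2), Pow(-8, -1)) = Mul(Rational(-297, 2), Rational(-1, 8)) = Rational(297, 16)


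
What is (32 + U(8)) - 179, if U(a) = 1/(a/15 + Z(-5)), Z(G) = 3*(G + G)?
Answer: -64989/442 ≈ -147.03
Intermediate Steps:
Z(G) = 6*G (Z(G) = 3*(2*G) = 6*G)
U(a) = 1/(-30 + a/15) (U(a) = 1/(a/15 + 6*(-5)) = 1/(a*(1/15) - 30) = 1/(a/15 - 30) = 1/(-30 + a/15))
(32 + U(8)) - 179 = (32 + 15/(-450 + 8)) - 179 = (32 + 15/(-442)) - 179 = (32 + 15*(-1/442)) - 179 = (32 - 15/442) - 179 = 14129/442 - 179 = -64989/442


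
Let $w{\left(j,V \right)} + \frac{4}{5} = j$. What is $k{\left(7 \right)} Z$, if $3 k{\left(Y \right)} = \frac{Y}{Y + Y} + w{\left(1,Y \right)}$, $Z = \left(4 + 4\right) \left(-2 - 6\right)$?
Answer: $- \frac{224}{15} \approx -14.933$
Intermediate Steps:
$w{\left(j,V \right)} = - \frac{4}{5} + j$
$Z = -64$ ($Z = 8 \left(-8\right) = -64$)
$k{\left(Y \right)} = \frac{7}{30}$ ($k{\left(Y \right)} = \frac{\frac{Y}{Y + Y} + \left(- \frac{4}{5} + 1\right)}{3} = \frac{\frac{Y}{2 Y} + \frac{1}{5}}{3} = \frac{\frac{1}{2 Y} Y + \frac{1}{5}}{3} = \frac{\frac{1}{2} + \frac{1}{5}}{3} = \frac{1}{3} \cdot \frac{7}{10} = \frac{7}{30}$)
$k{\left(7 \right)} Z = \frac{7}{30} \left(-64\right) = - \frac{224}{15}$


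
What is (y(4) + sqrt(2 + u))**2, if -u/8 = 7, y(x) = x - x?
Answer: -54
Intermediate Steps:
y(x) = 0
u = -56 (u = -8*7 = -56)
(y(4) + sqrt(2 + u))**2 = (0 + sqrt(2 - 56))**2 = (0 + sqrt(-54))**2 = (0 + 3*I*sqrt(6))**2 = (3*I*sqrt(6))**2 = -54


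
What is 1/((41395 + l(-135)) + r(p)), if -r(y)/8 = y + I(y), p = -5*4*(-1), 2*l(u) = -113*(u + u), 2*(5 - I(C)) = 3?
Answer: 1/56462 ≈ 1.7711e-5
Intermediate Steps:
I(C) = 7/2 (I(C) = 5 - ½*3 = 5 - 3/2 = 7/2)
l(u) = -113*u (l(u) = (-113*(u + u))/2 = (-226*u)/2 = -113*u)
p = 20 (p = -20*(-1) = 20)
r(y) = -28 - 8*y (r(y) = -8*(y + 7/2) = -8*(7/2 + y) = -28 - 8*y)
1/((41395 + l(-135)) + r(p)) = 1/((41395 - 113*(-135)) + (-28 - 8*20)) = 1/((41395 + 15255) + (-28 - 160)) = 1/(56650 - 188) = 1/56462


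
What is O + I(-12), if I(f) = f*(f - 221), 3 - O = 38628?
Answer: -35829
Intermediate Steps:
O = -38625 (O = 3 - 1*38628 = 3 - 38628 = -38625)
I(f) = f*(-221 + f)
O + I(-12) = -38625 - 12*(-221 - 12) = -38625 - 12*(-233) = -38625 + 2796 = -35829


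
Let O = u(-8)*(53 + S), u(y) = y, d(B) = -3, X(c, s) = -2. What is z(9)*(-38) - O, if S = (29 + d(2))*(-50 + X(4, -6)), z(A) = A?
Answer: -10734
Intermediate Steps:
S = -1352 (S = (29 - 3)*(-50 - 2) = 26*(-52) = -1352)
O = 10392 (O = -8*(53 - 1352) = -8*(-1299) = 10392)
z(9)*(-38) - O = 9*(-38) - 1*10392 = -342 - 10392 = -10734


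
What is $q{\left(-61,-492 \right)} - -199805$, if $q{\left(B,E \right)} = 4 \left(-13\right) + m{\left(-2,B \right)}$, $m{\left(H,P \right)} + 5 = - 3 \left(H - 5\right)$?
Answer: $199769$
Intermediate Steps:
$m{\left(H,P \right)} = 10 - 3 H$ ($m{\left(H,P \right)} = -5 - 3 \left(H - 5\right) = -5 - 3 \left(-5 + H\right) = -5 - \left(-15 + 3 H\right) = 10 - 3 H$)
$q{\left(B,E \right)} = -36$ ($q{\left(B,E \right)} = 4 \left(-13\right) + \left(10 - -6\right) = -52 + \left(10 + 6\right) = -52 + 16 = -36$)
$q{\left(-61,-492 \right)} - -199805 = -36 - -199805 = -36 + 199805 = 199769$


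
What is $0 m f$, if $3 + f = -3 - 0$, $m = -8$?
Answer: $0$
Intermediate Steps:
$f = -6$ ($f = -3 - 3 = -6$)
$0 m f = 0 \left(-8\right) \left(-6\right) = 0 \left(-6\right) = 0$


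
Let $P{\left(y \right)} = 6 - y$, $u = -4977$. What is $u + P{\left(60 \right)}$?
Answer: $-5031$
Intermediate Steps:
$u + P{\left(60 \right)} = -4977 + \left(6 - 60\right) = -4977 - 54 = -5031$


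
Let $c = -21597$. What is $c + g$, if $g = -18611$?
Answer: $-40208$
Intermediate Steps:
$c + g = -21597 - 18611 = -40208$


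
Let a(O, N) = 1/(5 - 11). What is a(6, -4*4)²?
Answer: 1/36 ≈ 0.027778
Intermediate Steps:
a(O, N) = -⅙ (a(O, N) = 1/(-6) = -⅙)
a(6, -4*4)² = (-⅙)² = 1/36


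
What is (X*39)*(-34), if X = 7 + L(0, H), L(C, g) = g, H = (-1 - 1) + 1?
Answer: -7956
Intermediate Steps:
H = -1 (H = -2 + 1 = -1)
X = 6 (X = 7 - 1 = 6)
(X*39)*(-34) = (6*39)*(-34) = 234*(-34) = -7956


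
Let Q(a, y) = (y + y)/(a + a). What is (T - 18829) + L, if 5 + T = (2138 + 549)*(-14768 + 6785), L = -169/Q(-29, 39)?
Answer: -64407088/3 ≈ -2.1469e+7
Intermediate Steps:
Q(a, y) = y/a (Q(a, y) = (2*y)/((2*a)) = (2*y)*(1/(2*a)) = y/a)
L = 377/3 (L = -169/(39/(-29)) = -169/(39*(-1/29)) = -169/(-39/29) = -169*(-29/39) = 377/3 ≈ 125.67)
T = -21450326 (T = -5 + (2138 + 549)*(-14768 + 6785) = -5 + 2687*(-7983) = -5 - 21450321 = -21450326)
(T - 18829) + L = (-21450326 - 18829) + 377/3 = -21469155 + 377/3 = -64407088/3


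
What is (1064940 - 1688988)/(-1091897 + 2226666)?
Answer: -624048/1134769 ≈ -0.54993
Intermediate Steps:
(1064940 - 1688988)/(-1091897 + 2226666) = -624048/1134769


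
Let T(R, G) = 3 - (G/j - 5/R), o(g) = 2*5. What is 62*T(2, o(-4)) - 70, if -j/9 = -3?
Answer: 6697/27 ≈ 248.04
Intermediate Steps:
j = 27 (j = -9*(-3) = 27)
o(g) = 10
T(R, G) = 3 + 5/R - G/27 (T(R, G) = 3 - (G/27 - 5/R) = 3 - (-5/R + G/27) = 3 + (5/R - G/27) = 3 + 5/R - G/27)
62*T(2, o(-4)) - 70 = 62*(3 + 5/2 - 1/27*10) - 70 = 62*(3 + 5*(½) - 10/27) - 70 = 62*(3 + 5/2 - 10/27) - 70 = 62*(277/54) - 70 = 8587/27 - 70 = 6697/27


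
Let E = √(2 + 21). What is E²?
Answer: 23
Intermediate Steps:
E = √23 ≈ 4.7958
E² = (√23)² = 23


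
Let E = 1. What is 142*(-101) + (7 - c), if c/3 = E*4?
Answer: -14347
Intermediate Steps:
c = 12 (c = 3*(1*4) = 3*4 = 12)
142*(-101) + (7 - c) = 142*(-101) + (7 - 1*12) = -14342 + (7 - 12) = -14342 - 5 = -14347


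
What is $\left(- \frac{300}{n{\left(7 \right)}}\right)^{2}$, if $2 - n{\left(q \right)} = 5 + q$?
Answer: $900$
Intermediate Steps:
$n{\left(q \right)} = -3 - q$ ($n{\left(q \right)} = 2 - \left(5 + q\right) = -3 - q$)
$\left(- \frac{300}{n{\left(7 \right)}}\right)^{2} = \left(- \frac{300}{-3 - 7}\right)^{2} = \left(- \frac{300}{-10}\right)^{2} = \left(\left(-300\right) \left(- \frac{1}{10}\right)\right)^{2} = 30^{2} = 900$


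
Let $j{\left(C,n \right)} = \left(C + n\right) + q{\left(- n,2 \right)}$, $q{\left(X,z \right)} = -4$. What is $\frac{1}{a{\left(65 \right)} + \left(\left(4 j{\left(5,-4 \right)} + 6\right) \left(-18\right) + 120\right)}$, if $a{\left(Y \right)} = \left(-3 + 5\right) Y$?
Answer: $\frac{1}{358} \approx 0.0027933$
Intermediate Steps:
$j{\left(C,n \right)} = -4 + C + n$ ($j{\left(C,n \right)} = \left(C + n\right) - 4 = -4 + C + n$)
$a{\left(Y \right)} = 2 Y$
$\frac{1}{a{\left(65 \right)} + \left(\left(4 j{\left(5,-4 \right)} + 6\right) \left(-18\right) + 120\right)} = \frac{1}{2 \cdot 65 + \left(\left(4 \left(-4 + 5 - 4\right) + 6\right) \left(-18\right) + 120\right)} = \frac{1}{130 + \left(\left(4 \left(-3\right) + 6\right) \left(-18\right) + 120\right)} = \frac{1}{130 + \left(\left(-12 + 6\right) \left(-18\right) + 120\right)} = \frac{1}{130 + \left(\left(-6\right) \left(-18\right) + 120\right)} = \frac{1}{130 + \left(108 + 120\right)} = \frac{1}{130 + 228} = \frac{1}{358}$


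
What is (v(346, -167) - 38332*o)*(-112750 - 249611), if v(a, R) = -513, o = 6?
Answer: 83526022305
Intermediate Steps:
(v(346, -167) - 38332*o)*(-112750 - 249611) = (-513 - 38332*6)*(-112750 - 249611) = (-513 - 229992)*(-362361) = -230505*(-362361) = 83526022305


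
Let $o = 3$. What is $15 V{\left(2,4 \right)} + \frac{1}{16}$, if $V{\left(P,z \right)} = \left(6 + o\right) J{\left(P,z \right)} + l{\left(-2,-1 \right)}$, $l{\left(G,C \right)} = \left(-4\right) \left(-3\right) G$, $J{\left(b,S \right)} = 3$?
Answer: $\frac{721}{16} \approx 45.063$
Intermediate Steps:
$l{\left(G,C \right)} = 12 G$
$V{\left(P,z \right)} = 3$ ($V{\left(P,z \right)} = \left(6 + 3\right) 3 + 12 \left(-2\right) = 9 \cdot 3 - 24 = 27 - 24 = 3$)
$15 V{\left(2,4 \right)} + \frac{1}{16} = 15 \cdot 3 + \frac{1}{16} = 45 + \frac{1}{16} = \frac{721}{16}$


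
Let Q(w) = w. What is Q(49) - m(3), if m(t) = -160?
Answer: 209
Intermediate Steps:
Q(49) - m(3) = 49 - 1*(-160) = 49 + 160 = 209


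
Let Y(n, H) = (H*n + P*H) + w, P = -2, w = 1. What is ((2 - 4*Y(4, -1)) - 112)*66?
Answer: -6996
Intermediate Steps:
Y(n, H) = 1 - 2*H + H*n (Y(n, H) = (H*n - 2*H) + 1 = (-2*H + H*n) + 1 = 1 - 2*H + H*n)
((2 - 4*Y(4, -1)) - 112)*66 = ((2 - 4*(1 - 2*(-1) - 1*4)) - 112)*66 = ((2 - 4*(1 + 2 - 4)) - 112)*66 = ((2 - 4*(-1)) - 112)*66 = ((2 + 4) - 112)*66 = (6 - 112)*66 = -106*66 = -6996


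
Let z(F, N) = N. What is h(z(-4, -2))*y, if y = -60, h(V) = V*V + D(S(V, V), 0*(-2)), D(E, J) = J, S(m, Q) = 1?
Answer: -240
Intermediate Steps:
h(V) = V**2 (h(V) = V*V + 0*(-2) = V**2 + 0 = V**2)
h(z(-4, -2))*y = (-2)**2*(-60) = 4*(-60) = -240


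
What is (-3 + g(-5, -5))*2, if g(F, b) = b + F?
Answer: -26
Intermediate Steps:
g(F, b) = F + b
(-3 + g(-5, -5))*2 = (-3 + (-5 - 5))*2 = (-3 - 10)*2 = -13*2 = -26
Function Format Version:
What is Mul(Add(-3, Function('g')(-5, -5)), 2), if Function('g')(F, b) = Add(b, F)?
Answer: -26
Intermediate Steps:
Function('g')(F, b) = Add(F, b)
Mul(Add(-3, Function('g')(-5, -5)), 2) = Mul(Add(-3, Add(-5, -5)), 2) = Mul(Add(-3, -10), 2) = Mul(-13, 2) = -26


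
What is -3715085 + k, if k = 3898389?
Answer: 183304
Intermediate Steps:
-3715085 + k = -3715085 + 3898389 = 183304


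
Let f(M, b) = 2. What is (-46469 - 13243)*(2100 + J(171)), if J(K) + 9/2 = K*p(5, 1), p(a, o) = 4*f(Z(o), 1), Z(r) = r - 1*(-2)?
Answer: -206812512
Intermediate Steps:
Z(r) = 2 + r (Z(r) = r + 2 = 2 + r)
p(a, o) = 8 (p(a, o) = 4*2 = 8)
J(K) = -9/2 + 8*K (J(K) = -9/2 + K*8 = -9/2 + 8*K)
(-46469 - 13243)*(2100 + J(171)) = (-46469 - 13243)*(2100 + (-9/2 + 8*171)) = -59712*(2100 + (-9/2 + 1368)) = -59712*(2100 + 2727/2) = -59712*6927/2 = -206812512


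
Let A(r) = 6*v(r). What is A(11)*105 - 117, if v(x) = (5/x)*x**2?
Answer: 34533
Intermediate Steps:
v(x) = 5*x
A(r) = 30*r (A(r) = 6*(5*r) = 30*r)
A(11)*105 - 117 = (30*11)*105 - 117 = 330*105 - 117 = 34650 - 117 = 34533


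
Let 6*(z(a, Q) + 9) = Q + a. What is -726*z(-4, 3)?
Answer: 6655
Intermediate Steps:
z(a, Q) = -9 + Q/6 + a/6 (z(a, Q) = -9 + (Q + a)/6 = -9 + (Q/6 + a/6) = -9 + Q/6 + a/6)
-726*z(-4, 3) = -726*(-9 + (⅙)*3 + (⅙)*(-4)) = -726*(-9 + ½ - ⅔) = -726*(-55/6) = 6655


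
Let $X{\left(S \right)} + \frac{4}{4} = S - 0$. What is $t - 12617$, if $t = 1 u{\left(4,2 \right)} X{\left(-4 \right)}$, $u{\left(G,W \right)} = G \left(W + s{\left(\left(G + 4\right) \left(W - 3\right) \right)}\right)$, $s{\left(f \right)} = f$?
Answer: $-12497$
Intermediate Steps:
$u{\left(G,W \right)} = G \left(W + \left(-3 + W\right) \left(4 + G\right)\right)$ ($u{\left(G,W \right)} = G \left(W + \left(G + 4\right) \left(W - 3\right)\right) = G \left(W + \left(4 + G\right) \left(-3 + W\right)\right) = G \left(W + \left(-3 + W\right) \left(4 + G\right)\right)$)
$X{\left(S \right)} = -1 + S$ ($X{\left(S \right)} = -1 + \left(S - 0\right) = -1 + \left(S + 0\right) = -1 + S$)
$t = 120$ ($t = 1 \cdot 4 \left(-12 - 12 + 5 \cdot 2 + 4 \cdot 2\right) \left(-1 - 4\right) = 1 \cdot 4 \left(-12 - 12 + 10 + 8\right) \left(-5\right) = 1 \cdot 4 \left(-6\right) \left(-5\right) = 1 \left(-24\right) \left(-5\right) = \left(-24\right) \left(-5\right) = 120$)
$t - 12617 = 120 - 12617 = -12497$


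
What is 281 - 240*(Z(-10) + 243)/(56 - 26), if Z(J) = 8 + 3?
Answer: -1751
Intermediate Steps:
Z(J) = 11
281 - 240*(Z(-10) + 243)/(56 - 26) = 281 - 240*(11 + 243)/(56 - 26) = 281 - 60960/30 = 281 - 240*127/15 = 281 - 2032 = -1751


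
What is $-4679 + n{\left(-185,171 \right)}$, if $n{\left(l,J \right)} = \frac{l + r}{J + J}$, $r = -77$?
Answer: $- \frac{800240}{171} \approx -4679.8$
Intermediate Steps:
$n{\left(l,J \right)} = \frac{-77 + l}{2 J}$ ($n{\left(l,J \right)} = \frac{l - 77}{J + J} = \frac{-77 + l}{2 J}$)
$-4679 + n{\left(-185,171 \right)} = -4679 + \frac{-77 - 185}{2 \cdot 171} = -4679 + \frac{1}{2} \cdot \frac{1}{171} \left(-262\right) = -4679 - \frac{131}{171} = - \frac{800240}{171}$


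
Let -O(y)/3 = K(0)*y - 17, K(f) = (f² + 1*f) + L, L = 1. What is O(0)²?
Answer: 2601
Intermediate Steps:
K(f) = 1 + f + f² (K(f) = (f² + 1*f) + 1 = (f² + f) + 1 = (f + f²) + 1 = 1 + f + f²)
O(y) = 51 - 3*y (O(y) = -3*((1 + 0 + 0²)*y - 17) = -3*((1 + 0 + 0)*y - 17) = -3*(1*y - 17) = -3*(y - 17) = -3*(-17 + y) = 51 - 3*y)
O(0)² = (51 - 3*0)² = (51 + 0)² = 51² = 2601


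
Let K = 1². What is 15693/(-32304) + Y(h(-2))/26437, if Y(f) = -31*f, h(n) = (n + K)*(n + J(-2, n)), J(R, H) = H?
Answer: -139627179/284673616 ≈ -0.49048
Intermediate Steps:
K = 1
h(n) = 2*n*(1 + n) (h(n) = (n + 1)*(n + n) = (1 + n)*(2*n) = 2*n*(1 + n))
15693/(-32304) + Y(h(-2))/26437 = 15693/(-32304) - 62*(-2)*(1 - 2)/26437 = 15693*(-1/32304) - 62*(-2)*(-1)*(1/26437) = -5231/10768 - 31*4*(1/26437) = -5231/10768 - 124*1/26437 = -5231/10768 - 124/26437 = -139627179/284673616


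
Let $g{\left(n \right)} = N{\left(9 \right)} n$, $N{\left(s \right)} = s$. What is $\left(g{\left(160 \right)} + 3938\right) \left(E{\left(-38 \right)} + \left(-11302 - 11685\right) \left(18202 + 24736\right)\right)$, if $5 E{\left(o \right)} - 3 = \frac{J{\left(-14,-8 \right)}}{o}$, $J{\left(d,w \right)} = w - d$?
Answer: $- \frac{504276245153048}{95} \approx -5.3082 \cdot 10^{12}$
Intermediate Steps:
$g{\left(n \right)} = 9 n$
$E{\left(o \right)} = \frac{3}{5} + \frac{6}{5 o}$ ($E{\left(o \right)} = \frac{3}{5} + \frac{\left(-8 - -14\right) \frac{1}{o}}{5} = \frac{3}{5} + \frac{\left(-8 + 14\right) \frac{1}{o}}{5} = \frac{3}{5} + \frac{6 \frac{1}{o}}{5} = \frac{3}{5} + \frac{6}{5 o}$)
$\left(g{\left(160 \right)} + 3938\right) \left(E{\left(-38 \right)} + \left(-11302 - 11685\right) \left(18202 + 24736\right)\right) = \left(9 \cdot 160 + 3938\right) \left(\frac{3 \left(2 - 38\right)}{5 \left(-38\right)} + \left(-11302 - 11685\right) \left(18202 + 24736\right)\right) = \left(1440 + 3938\right) \left(\frac{3}{5} \left(- \frac{1}{38}\right) \left(-36\right) - 987015806\right) = 5378 \left(\frac{54}{95} - 987015806\right) = 5378 \left(- \frac{93766501516}{95}\right) = - \frac{504276245153048}{95}$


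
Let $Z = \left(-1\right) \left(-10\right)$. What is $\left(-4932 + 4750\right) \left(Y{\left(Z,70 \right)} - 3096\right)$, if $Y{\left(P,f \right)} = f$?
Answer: $550732$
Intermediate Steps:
$Z = 10$
$\left(-4932 + 4750\right) \left(Y{\left(Z,70 \right)} - 3096\right) = \left(-4932 + 4750\right) \left(70 - 3096\right) = \left(-182\right) \left(-3026\right) = 550732$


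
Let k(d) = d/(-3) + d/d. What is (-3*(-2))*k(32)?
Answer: -58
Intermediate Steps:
k(d) = 1 - d/3 (k(d) = d*(-⅓) + 1 = -d/3 + 1 = 1 - d/3)
(-3*(-2))*k(32) = (-3*(-2))*(1 - ⅓*32) = 6*(1 - 32/3) = 6*(-29/3) = -58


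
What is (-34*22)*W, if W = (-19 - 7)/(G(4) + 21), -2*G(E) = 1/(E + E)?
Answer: 311168/335 ≈ 928.86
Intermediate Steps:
G(E) = -1/(4*E) (G(E) = -1/(2*(E + E)) = -1/(2*E)/2 = -1/(4*E))
W = -416/335 (W = (-19 - 7)/(-¼/4 + 21) = -26/(-¼*¼ + 21) = -26/(-1/16 + 21) = -26/335/16 = -26*16/335 = -416/335 ≈ -1.2418)
(-34*22)*W = -34*22*(-416/335) = -748*(-416/335) = 311168/335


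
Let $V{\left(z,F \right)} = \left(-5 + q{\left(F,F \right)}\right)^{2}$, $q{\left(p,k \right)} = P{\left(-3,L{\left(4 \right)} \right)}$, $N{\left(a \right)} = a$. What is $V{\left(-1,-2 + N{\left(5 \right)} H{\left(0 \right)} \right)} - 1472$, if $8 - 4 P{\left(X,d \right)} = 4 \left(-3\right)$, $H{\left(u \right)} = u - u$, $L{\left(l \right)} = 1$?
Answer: $-1472$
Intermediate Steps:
$H{\left(u \right)} = 0$
$P{\left(X,d \right)} = 5$ ($P{\left(X,d \right)} = 2 - \frac{4 \left(-3\right)}{4} = 2 - -3 = 2 + 3 = 5$)
$q{\left(p,k \right)} = 5$
$V{\left(z,F \right)} = 0$ ($V{\left(z,F \right)} = \left(-5 + 5\right)^{2} = 0^{2} = 0$)
$V{\left(-1,-2 + N{\left(5 \right)} H{\left(0 \right)} \right)} - 1472 = 0 - 1472 = -1472$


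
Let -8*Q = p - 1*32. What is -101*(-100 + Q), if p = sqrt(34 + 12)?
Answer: 9696 + 101*sqrt(46)/8 ≈ 9781.6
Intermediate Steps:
p = sqrt(46) ≈ 6.7823
Q = 4 - sqrt(46)/8 (Q = -(sqrt(46) - 1*32)/8 = -(sqrt(46) - 32)/8 = -(-32 + sqrt(46))/8 = 4 - sqrt(46)/8 ≈ 3.1522)
-101*(-100 + Q) = -101*(-100 + (4 - sqrt(46)/8)) = -101*(-96 - sqrt(46)/8) = 9696 + 101*sqrt(46)/8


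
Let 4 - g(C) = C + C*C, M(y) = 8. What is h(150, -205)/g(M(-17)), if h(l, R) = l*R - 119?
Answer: 30869/68 ≈ 453.96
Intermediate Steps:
h(l, R) = -119 + R*l (h(l, R) = R*l - 119 = -119 + R*l)
g(C) = 4 - C - C² (g(C) = 4 - (C + C*C) = 4 - (C + C²) = 4 + (-C - C²) = 4 - C - C²)
h(150, -205)/g(M(-17)) = (-119 - 205*150)/(4 - 1*8 - 1*8²) = (-119 - 30750)/(4 - 8 - 1*64) = -30869/(4 - 8 - 64) = -30869/(-68) = -30869*(-1/68) = 30869/68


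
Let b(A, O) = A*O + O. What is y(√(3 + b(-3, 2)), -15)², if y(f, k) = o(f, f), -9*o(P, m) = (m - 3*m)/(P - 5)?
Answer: -8/4563 - 10*I/13689 ≈ -0.0017532 - 0.00073051*I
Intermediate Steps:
b(A, O) = O + A*O
o(P, m) = 2*m/(9*(-5 + P)) (o(P, m) = -(m - 3*m)/(9*(P - 5)) = -(-2*m)/(9*(-5 + P)) = -(-2)*m/(9*(-5 + P)) = 2*m/(9*(-5 + P)))
y(f, k) = 2*f/(9*(-5 + f))
y(√(3 + b(-3, 2)), -15)² = (2*√(3 + 2*(1 - 3))/(9*(-5 + √(3 + 2*(1 - 3)))))² = (2*√(3 + 2*(-2))/(9*(-5 + √(3 + 2*(-2)))))² = (2*√(3 - 4)/(9*(-5 + √(3 - 4))))² = (2*√(-1)/(9*(-5 + √(-1))))² = (2*I/(9*(-5 + I)))² = (2*I*((-5 - I)/26)/9)² = (I*(-5 - I)/117)² = -(-5 - I)²/13689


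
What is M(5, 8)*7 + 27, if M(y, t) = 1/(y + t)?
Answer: 358/13 ≈ 27.538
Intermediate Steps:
M(y, t) = 1/(t + y)
M(5, 8)*7 + 27 = 7/(8 + 5) + 27 = 7/13 + 27 = 358/13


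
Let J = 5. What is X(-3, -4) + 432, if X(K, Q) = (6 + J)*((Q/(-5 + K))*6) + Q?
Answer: 461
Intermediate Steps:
X(K, Q) = Q + 66*Q/(-5 + K) (X(K, Q) = (6 + 5)*((Q/(-5 + K))*6) + Q = 11*(6*Q/(-5 + K)) + Q = 66*Q/(-5 + K) + Q = Q + 66*Q/(-5 + K))
X(-3, -4) + 432 = -4*(61 - 3)/(-5 - 3) + 432 = -4*58/(-8) + 432 = -4*(-1/8)*58 + 432 = 29 + 432 = 461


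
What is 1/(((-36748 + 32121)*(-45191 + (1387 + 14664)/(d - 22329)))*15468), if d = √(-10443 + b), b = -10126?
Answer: 22532808371489/72879913027681925259518004 - 2293*I*√20569/10411416146811703608502572 ≈ 3.0918e-13 - 3.1586e-20*I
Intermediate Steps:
d = I*√20569 (d = √(-10443 - 10126) = √(-20569) = I*√20569 ≈ 143.42*I)
1/(((-36748 + 32121)*(-45191 + (1387 + 14664)/(d - 22329)))*15468) = 1/(((-36748 + 32121)*(-45191 + (1387 + 14664)/(I*√20569 - 22329)))*15468) = (1/15468)/(-4627*(-45191 + 16051/(-22329 + I*√20569))) = (1/15468)/(209098757 - 74267977/(-22329 + I*√20569)) = 1/(15468*(209098757 - 74267977/(-22329 + I*√20569)))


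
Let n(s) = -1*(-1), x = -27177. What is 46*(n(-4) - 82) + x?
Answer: -30903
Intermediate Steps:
n(s) = 1
46*(n(-4) - 82) + x = 46*(1 - 82) - 27177 = 46*(-81) - 27177 = -3726 - 27177 = -30903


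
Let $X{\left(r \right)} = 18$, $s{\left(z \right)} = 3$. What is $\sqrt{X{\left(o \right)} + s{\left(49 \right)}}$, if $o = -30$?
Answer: $\sqrt{21} \approx 4.5826$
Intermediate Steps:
$\sqrt{X{\left(o \right)} + s{\left(49 \right)}} = \sqrt{18 + 3} = \sqrt{21}$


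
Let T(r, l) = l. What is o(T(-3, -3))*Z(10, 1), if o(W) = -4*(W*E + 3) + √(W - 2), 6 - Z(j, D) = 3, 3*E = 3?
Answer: 3*I*√5 ≈ 6.7082*I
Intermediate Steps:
E = 1 (E = (⅓)*3 = 1)
Z(j, D) = 3 (Z(j, D) = 6 - 1*3 = 6 - 3 = 3)
o(W) = -12 + √(-2 + W) - 4*W (o(W) = -4*(W*1 + 3) + √(W - 2) = -4*(W + 3) + √(-2 + W) = -4*(3 + W) + √(-2 + W) = (-12 - 4*W) + √(-2 + W) = -12 + √(-2 + W) - 4*W)
o(T(-3, -3))*Z(10, 1) = (-12 + √(-2 - 3) - 4*(-3))*3 = (-12 + √(-5) + 12)*3 = (-12 + I*√5 + 12)*3 = (I*√5)*3 = 3*I*√5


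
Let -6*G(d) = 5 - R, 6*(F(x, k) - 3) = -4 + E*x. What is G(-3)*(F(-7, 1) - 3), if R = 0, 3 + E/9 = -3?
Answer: -935/18 ≈ -51.944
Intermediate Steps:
E = -54 (E = -27 + 9*(-3) = -27 - 27 = -54)
F(x, k) = 7/3 - 9*x (F(x, k) = 3 + (-4 - 54*x)/6 = 3 + (-⅔ - 9*x) = 7/3 - 9*x)
G(d) = -⅚ (G(d) = -(5 - 1*0)/6 = -(5 + 0)/6 = -⅙*5 = -⅚)
G(-3)*(F(-7, 1) - 3) = -5*((7/3 - 9*(-7)) - 3)/6 = -5*((7/3 + 63) - 3)/6 = -5*(196/3 - 3)/6 = -⅚*187/3 = -935/18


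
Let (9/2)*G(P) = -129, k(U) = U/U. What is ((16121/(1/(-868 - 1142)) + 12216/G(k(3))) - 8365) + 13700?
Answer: -1393126949/43 ≈ -3.2398e+7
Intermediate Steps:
k(U) = 1
G(P) = -86/3 (G(P) = (2/9)*(-129) = -86/3)
((16121/(1/(-868 - 1142)) + 12216/G(k(3))) - 8365) + 13700 = ((16121/(1/(-868 - 1142)) + 12216/(-86/3)) - 8365) + 13700 = ((16121/(1/(-2010)) + 12216*(-3/86)) - 8365) + 13700 = ((16121/(-1/2010) - 18324/43) - 8365) + 13700 = ((16121*(-2010) - 18324/43) - 8365) + 13700 = ((-32403210 - 18324/43) - 8365) + 13700 = (-1393356354/43 - 8365) + 13700 = -1393716049/43 + 13700 = -1393126949/43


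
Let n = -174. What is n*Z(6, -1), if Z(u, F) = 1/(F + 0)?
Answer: 174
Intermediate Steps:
Z(u, F) = 1/F
n*Z(6, -1) = -174/(-1) = -174*(-1) = 174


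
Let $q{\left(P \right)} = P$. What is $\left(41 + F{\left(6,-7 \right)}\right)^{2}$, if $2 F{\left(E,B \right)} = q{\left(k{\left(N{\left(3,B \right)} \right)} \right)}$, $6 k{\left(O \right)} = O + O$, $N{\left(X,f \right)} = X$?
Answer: $\frac{6889}{4} \approx 1722.3$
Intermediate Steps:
$k{\left(O \right)} = \frac{O}{3}$ ($k{\left(O \right)} = \frac{O + O}{6} = \frac{2 O}{6} = \frac{O}{3}$)
$F{\left(E,B \right)} = \frac{1}{2}$ ($F{\left(E,B \right)} = \frac{\frac{1}{3} \cdot 3}{2} = \frac{1}{2} \cdot 1 = \frac{1}{2}$)
$\left(41 + F{\left(6,-7 \right)}\right)^{2} = \left(41 + \frac{1}{2}\right)^{2} = \left(\frac{83}{2}\right)^{2} = \frac{6889}{4}$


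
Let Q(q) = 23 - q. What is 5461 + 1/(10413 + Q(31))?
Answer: 56821706/10405 ≈ 5461.0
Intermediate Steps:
5461 + 1/(10413 + Q(31)) = 5461 + 1/(10413 + (23 - 1*31)) = 5461 + 1/(10413 + (23 - 31)) = 5461 + 1/(10413 - 8) = 5461 + 1/10405 = 56821706/10405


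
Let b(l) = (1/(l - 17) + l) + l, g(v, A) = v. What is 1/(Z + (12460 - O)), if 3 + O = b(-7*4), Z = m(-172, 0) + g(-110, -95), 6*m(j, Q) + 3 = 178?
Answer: 90/1119437 ≈ 8.0398e-5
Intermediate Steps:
m(j, Q) = 175/6 (m(j, Q) = -½ + (⅙)*178 = -½ + 89/3 = 175/6)
Z = -485/6 (Z = 175/6 - 110 = -485/6 ≈ -80.833)
b(l) = 1/(-17 + l) + 2*l (b(l) = (1/(-17 + l) + l) + l = (l + 1/(-17 + l)) + l = 1/(-17 + l) + 2*l)
O = -2656/45 (O = -3 + (1 - (-238)*4 + 2*(-7*4)²)/(-17 - 7*4) = -3 + (1 - 34*(-28) + 2*(-28)²)/(-17 - 28) = -3 + (1 + 952 + 2*784)/(-45) = -3 - (1 + 952 + 1568)/45 = -3 - 1/45*2521 = -3 - 2521/45 = -2656/45 ≈ -59.022)
1/(Z + (12460 - O)) = 1/(-485/6 + (12460 - 1*(-2656/45))) = 1/(-485/6 + (12460 + 2656/45)) = 1/(-485/6 + 563356/45) = 1/(1119437/90) = 90/1119437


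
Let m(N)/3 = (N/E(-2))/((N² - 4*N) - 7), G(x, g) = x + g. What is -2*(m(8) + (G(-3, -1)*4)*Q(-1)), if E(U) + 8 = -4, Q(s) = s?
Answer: -796/25 ≈ -31.840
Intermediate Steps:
G(x, g) = g + x
E(U) = -12 (E(U) = -8 - 4 = -12)
m(N) = -N/(4*(-7 + N² - 4*N)) (m(N) = 3*((N/(-12))/((N² - 4*N) - 7)) = 3*((N*(-1/12))/(-7 + N² - 4*N)) = 3*((-N/12)/(-7 + N² - 4*N)) = 3*(-N/(12*(-7 + N² - 4*N))) = -N/(4*(-7 + N² - 4*N)))
-2*(m(8) + (G(-3, -1)*4)*Q(-1)) = -2*((¼)*8/(7 - 1*8² + 4*8) + ((-1 - 3)*4)*(-1)) = -2*((¼)*8/(7 - 1*64 + 32) - 4*4*(-1)) = -2*((¼)*8/(7 - 64 + 32) - 16*(-1)) = -2*((¼)*8/(-25) + 16) = -2*((¼)*8*(-1/25) + 16) = -2*(-2/25 + 16) = -2*398/25 = -796/25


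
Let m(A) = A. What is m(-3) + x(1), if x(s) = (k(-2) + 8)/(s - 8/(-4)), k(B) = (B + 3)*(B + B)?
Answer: -5/3 ≈ -1.6667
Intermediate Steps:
k(B) = 2*B*(3 + B) (k(B) = (3 + B)*(2*B) = 2*B*(3 + B))
x(s) = 4/(2 + s) (x(s) = (2*(-2)*(3 - 2) + 8)/(s - 8/(-4)) = (2*(-2)*1 + 8)/(s - 8*(-¼)) = (-4 + 8)/(s + 2) = 4/(2 + s))
m(-3) + x(1) = -3 + 4/(2 + 1) = -3 + 4/3 = -5/3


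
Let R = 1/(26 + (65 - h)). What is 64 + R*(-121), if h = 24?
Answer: 4167/67 ≈ 62.194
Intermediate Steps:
R = 1/67 (R = 1/(26 + (65 - 1*24)) = 1/(26 + (65 - 24)) = 1/(26 + 41) = 1/67 ≈ 0.014925)
64 + R*(-121) = 64 + (1/67)*(-121) = 64 - 121/67 = 4167/67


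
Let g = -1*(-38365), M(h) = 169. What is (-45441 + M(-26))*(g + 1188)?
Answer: -1790643416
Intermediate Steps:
g = 38365
(-45441 + M(-26))*(g + 1188) = (-45441 + 169)*(38365 + 1188) = -45272*39553 = -1790643416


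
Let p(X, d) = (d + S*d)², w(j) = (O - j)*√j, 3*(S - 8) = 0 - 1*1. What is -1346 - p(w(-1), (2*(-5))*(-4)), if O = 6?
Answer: -1093714/9 ≈ -1.2152e+5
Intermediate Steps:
S = 23/3 (S = 8 + (0 - 1*1)/3 = 8 + (0 - 1)/3 = 8 + (⅓)*(-1) = 8 - ⅓ = 23/3 ≈ 7.6667)
w(j) = √j*(6 - j) (w(j) = (6 - j)*√j = √j*(6 - j))
p(X, d) = 676*d²/9 (p(X, d) = (d + 23*d/3)² = (26*d/3)² = 676*d²/9)
-1346 - p(w(-1), (2*(-5))*(-4)) = -1346 - 676*((2*(-5))*(-4))²/9 = -1346 - 676*(-10*(-4))²/9 = -1346 - 676*40²/9 = -1346 - 676*1600/9 = -1346 - 1*1081600/9 = -1346 - 1081600/9 = -1093714/9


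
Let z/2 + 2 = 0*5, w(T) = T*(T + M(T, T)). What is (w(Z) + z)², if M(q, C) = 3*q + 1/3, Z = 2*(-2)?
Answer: 30976/9 ≈ 3441.8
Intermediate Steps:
Z = -4
M(q, C) = ⅓ + 3*q (M(q, C) = 3*q + ⅓ = ⅓ + 3*q)
w(T) = T*(⅓ + 4*T) (w(T) = T*(T + (⅓ + 3*T)) = T*(⅓ + 4*T))
z = -4 (z = -4 + 2*(0*5) = -4 + 2*0 = -4 + 0 = -4)
(w(Z) + z)² = ((⅓)*(-4)*(1 + 12*(-4)) - 4)² = ((⅓)*(-4)*(1 - 48) - 4)² = ((⅓)*(-4)*(-47) - 4)² = (188/3 - 4)² = (176/3)² = 30976/9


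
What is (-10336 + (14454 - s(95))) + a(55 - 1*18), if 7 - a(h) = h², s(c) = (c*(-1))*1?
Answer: 2851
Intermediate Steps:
s(c) = -c (s(c) = -c*1 = -c)
a(h) = 7 - h²
(-10336 + (14454 - s(95))) + a(55 - 1*18) = (-10336 + (14454 - (-1)*95)) + (7 - (55 - 1*18)²) = (-10336 + (14454 - 1*(-95))) + (7 - (55 - 18)²) = (-10336 + (14454 + 95)) + (7 - 1*37²) = (-10336 + 14549) + (7 - 1*1369) = 4213 + (7 - 1369) = 4213 - 1362 = 2851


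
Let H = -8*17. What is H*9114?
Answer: -1239504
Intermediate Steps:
H = -136
H*9114 = -136*9114 = -1239504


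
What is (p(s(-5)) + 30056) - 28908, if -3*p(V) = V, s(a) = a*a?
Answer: 3419/3 ≈ 1139.7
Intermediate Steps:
s(a) = a**2
p(V) = -V/3
(p(s(-5)) + 30056) - 28908 = (-1/3*(-5)**2 + 30056) - 28908 = (-1/3*25 + 30056) - 28908 = (-25/3 + 30056) - 28908 = 90143/3 - 28908 = 3419/3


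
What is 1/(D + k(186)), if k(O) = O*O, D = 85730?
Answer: 1/120326 ≈ 8.3108e-6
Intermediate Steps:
k(O) = O**2
1/(D + k(186)) = 1/(85730 + 186**2) = 1/(85730 + 34596) = 1/120326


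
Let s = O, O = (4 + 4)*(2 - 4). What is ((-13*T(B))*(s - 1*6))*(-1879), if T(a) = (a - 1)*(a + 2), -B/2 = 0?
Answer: 1074788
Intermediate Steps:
B = 0 (B = -2*0 = 0)
T(a) = (-1 + a)*(2 + a)
O = -16 (O = 8*(-2) = -16)
s = -16
((-13*T(B))*(s - 1*6))*(-1879) = ((-13*(-2 + 0 + 0²))*(-16 - 1*6))*(-1879) = ((-13*(-2 + 0 + 0))*(-16 - 6))*(-1879) = (-13*(-2)*(-22))*(-1879) = (26*(-22))*(-1879) = -572*(-1879) = 1074788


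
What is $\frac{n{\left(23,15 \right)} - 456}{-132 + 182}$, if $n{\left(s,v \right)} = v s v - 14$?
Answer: $\frac{941}{10} \approx 94.1$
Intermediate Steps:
$n{\left(s,v \right)} = -14 + s v^{2}$ ($n{\left(s,v \right)} = s v v - 14 = s v^{2} - 14 = -14 + s v^{2}$)
$\frac{n{\left(23,15 \right)} - 456}{-132 + 182} = \frac{\left(-14 + 23 \cdot 15^{2}\right) - 456}{-132 + 182} = \frac{\left(-14 + 23 \cdot 225\right) - 456}{50} = \left(\left(-14 + 5175\right) - 456\right) \frac{1}{50} = \left(5161 - 456\right) \frac{1}{50} = 4705 \cdot \frac{1}{50} = \frac{941}{10}$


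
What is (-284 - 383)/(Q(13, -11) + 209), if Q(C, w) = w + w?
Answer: -667/187 ≈ -3.5668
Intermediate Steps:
Q(C, w) = 2*w
(-284 - 383)/(Q(13, -11) + 209) = (-284 - 383)/(2*(-11) + 209) = -667/(-22 + 209) = -667/187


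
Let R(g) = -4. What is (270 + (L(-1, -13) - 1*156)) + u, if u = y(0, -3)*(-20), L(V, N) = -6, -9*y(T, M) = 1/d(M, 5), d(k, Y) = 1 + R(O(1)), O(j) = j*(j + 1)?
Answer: 2896/27 ≈ 107.26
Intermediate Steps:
O(j) = j*(1 + j)
d(k, Y) = -3 (d(k, Y) = 1 - 4 = -3)
y(T, M) = 1/27 (y(T, M) = -1/(9*(-3)) = -(-1)/(9*3) = -1/9*(-1/3) = 1/27)
u = -20/27 (u = (1/27)*(-20) = -20/27 ≈ -0.74074)
(270 + (L(-1, -13) - 1*156)) + u = (270 + (-6 - 1*156)) - 20/27 = (270 + (-6 - 156)) - 20/27 = (270 - 162) - 20/27 = 108 - 20/27 = 2896/27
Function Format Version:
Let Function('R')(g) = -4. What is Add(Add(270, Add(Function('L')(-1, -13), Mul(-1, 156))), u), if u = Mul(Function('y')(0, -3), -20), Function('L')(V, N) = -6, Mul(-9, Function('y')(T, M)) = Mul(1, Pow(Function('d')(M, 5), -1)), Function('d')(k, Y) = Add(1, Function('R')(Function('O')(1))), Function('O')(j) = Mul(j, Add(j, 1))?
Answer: Rational(2896, 27) ≈ 107.26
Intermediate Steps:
Function('O')(j) = Mul(j, Add(1, j))
Function('d')(k, Y) = -3 (Function('d')(k, Y) = Add(1, -4) = -3)
Function('y')(T, M) = Rational(1, 27) (Function('y')(T, M) = Mul(Rational(-1, 9), Mul(1, Pow(-3, -1))) = Mul(Rational(-1, 9), Mul(1, Rational(-1, 3))) = Mul(Rational(-1, 9), Rational(-1, 3)) = Rational(1, 27))
u = Rational(-20, 27) (u = Mul(Rational(1, 27), -20) = Rational(-20, 27) ≈ -0.74074)
Add(Add(270, Add(Function('L')(-1, -13), Mul(-1, 156))), u) = Add(Add(270, Add(-6, Mul(-1, 156))), Rational(-20, 27)) = Add(Add(270, Add(-6, -156)), Rational(-20, 27)) = Add(Add(270, -162), Rational(-20, 27)) = Add(108, Rational(-20, 27)) = Rational(2896, 27)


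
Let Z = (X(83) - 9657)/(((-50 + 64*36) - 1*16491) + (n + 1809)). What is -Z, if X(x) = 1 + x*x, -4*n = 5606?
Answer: -5534/27659 ≈ -0.20008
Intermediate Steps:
n = -2803/2 (n = -¼*5606 = -2803/2 ≈ -1401.5)
X(x) = 1 + x²
Z = 5534/27659 (Z = ((1 + 83²) - 9657)/(((-50 + 64*36) - 1*16491) + (-2803/2 + 1809)) = ((1 + 6889) - 9657)/(((-50 + 2304) - 16491) + 815/2) = (6890 - 9657)/((2254 - 16491) + 815/2) = -2767/(-14237 + 815/2) = -2767/(-27659/2) = -2767*(-2/27659) = 5534/27659 ≈ 0.20008)
-Z = -1*5534/27659 = -5534/27659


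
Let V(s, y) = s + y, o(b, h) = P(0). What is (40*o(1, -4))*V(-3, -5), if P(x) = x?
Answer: 0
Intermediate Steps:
o(b, h) = 0
(40*o(1, -4))*V(-3, -5) = (40*0)*(-3 - 5) = 0*(-8) = 0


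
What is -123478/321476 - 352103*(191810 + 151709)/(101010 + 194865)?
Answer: -19441933644143891/47558355750 ≈ -4.0880e+5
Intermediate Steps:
-123478/321476 - 352103*(191810 + 151709)/(101010 + 194865) = -123478*1/321476 - 352103/(295875/343519) = -61739/160738 - 352103/(295875*(1/343519)) = -61739/160738 - 352103/295875/343519 = -61739/160738 - 352103*343519/295875 = -61739/160738 - 120954070457/295875 = -19441933644143891/47558355750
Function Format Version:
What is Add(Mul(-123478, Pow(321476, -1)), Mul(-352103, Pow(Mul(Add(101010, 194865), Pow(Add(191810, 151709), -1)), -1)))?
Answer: Rational(-19441933644143891, 47558355750) ≈ -4.0880e+5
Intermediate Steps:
Add(Mul(-123478, Pow(321476, -1)), Mul(-352103, Pow(Mul(Add(101010, 194865), Pow(Add(191810, 151709), -1)), -1))) = Add(Mul(-123478, Rational(1, 321476)), Mul(-352103, Pow(Mul(295875, Pow(343519, -1)), -1))) = Add(Rational(-61739, 160738), Mul(-352103, Pow(Mul(295875, Rational(1, 343519)), -1))) = Add(Rational(-61739, 160738), Mul(-352103, Pow(Rational(295875, 343519), -1))) = Add(Rational(-61739, 160738), Mul(-352103, Rational(343519, 295875))) = Add(Rational(-61739, 160738), Rational(-120954070457, 295875)) = Rational(-19441933644143891, 47558355750)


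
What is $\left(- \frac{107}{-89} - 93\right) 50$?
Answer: $- \frac{408500}{89} \approx -4589.9$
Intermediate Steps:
$\left(- \frac{107}{-89} - 93\right) 50 = \left(\left(-107\right) \left(- \frac{1}{89}\right) - 93\right) 50 = \left(\frac{107}{89} - 93\right) 50 = \left(- \frac{8170}{89}\right) 50 = - \frac{408500}{89}$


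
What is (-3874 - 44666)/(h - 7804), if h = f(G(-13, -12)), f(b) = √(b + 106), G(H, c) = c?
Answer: 63134360/10150387 + 8090*√94/10150387 ≈ 6.2276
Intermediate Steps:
f(b) = √(106 + b)
h = √94 (h = √(106 - 12) = √94 ≈ 9.6954)
(-3874 - 44666)/(h - 7804) = (-3874 - 44666)/(√94 - 7804) = -48540/(-7804 + √94)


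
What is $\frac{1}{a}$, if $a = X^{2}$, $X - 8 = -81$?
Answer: $\frac{1}{5329} \approx 0.00018765$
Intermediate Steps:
$X = -73$ ($X = 8 - 81 = -73$)
$a = 5329$ ($a = \left(-73\right)^{2} = 5329$)
$\frac{1}{a} = \frac{1}{5329}$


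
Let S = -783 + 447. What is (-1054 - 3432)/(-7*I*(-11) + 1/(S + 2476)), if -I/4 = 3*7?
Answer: 9600040/13841519 ≈ 0.69357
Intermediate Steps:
I = -84 (I = -12*7 = -4*21 = -84)
S = -336
(-1054 - 3432)/(-7*I*(-11) + 1/(S + 2476)) = (-1054 - 3432)/(-7*(-84)*(-11) + 1/(-336 + 2476)) = -4486/(588*(-11) + 1/2140) = -4486/(-6468 + 1/2140) = -4486/(-13841519/2140) = -4486*(-2140/13841519) = 9600040/13841519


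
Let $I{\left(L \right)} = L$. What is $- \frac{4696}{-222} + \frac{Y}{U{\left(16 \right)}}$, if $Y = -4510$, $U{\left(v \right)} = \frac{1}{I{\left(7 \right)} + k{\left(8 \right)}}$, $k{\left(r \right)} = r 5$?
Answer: $- \frac{23526322}{111} \approx -2.1195 \cdot 10^{5}$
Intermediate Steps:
$k{\left(r \right)} = 5 r$
$U{\left(v \right)} = \frac{1}{47}$ ($U{\left(v \right)} = \frac{1}{7 + 5 \cdot 8} = \frac{1}{7 + 40} = \frac{1}{47}$)
$- \frac{4696}{-222} + \frac{Y}{U{\left(16 \right)}} = - \frac{4696}{-222} - 4510 \frac{1}{\frac{1}{47}} = \left(-4696\right) \left(- \frac{1}{222}\right) - 211970 = \frac{2348}{111} - 211970 = - \frac{23526322}{111}$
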